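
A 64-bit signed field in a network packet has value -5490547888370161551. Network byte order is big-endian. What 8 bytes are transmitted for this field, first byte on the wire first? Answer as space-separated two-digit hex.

Two's complement of -5490547888370161551 in 64 bits: 5490547888370161551 = 0x4C325836DC93178F; invert → 0xB3CDA7C9236CE870; add 1 → 0xB3CDA7C9236CE871.
Split into bytes (most-significant first): B3 CD A7 C9 23 6C E8 71.
Big-endian stores the most-significant byte at the lowest address.
So the memory order matches the most-significant-first order: B3 CD A7 C9 23 6C E8 71.

B3 CD A7 C9 23 6C E8 71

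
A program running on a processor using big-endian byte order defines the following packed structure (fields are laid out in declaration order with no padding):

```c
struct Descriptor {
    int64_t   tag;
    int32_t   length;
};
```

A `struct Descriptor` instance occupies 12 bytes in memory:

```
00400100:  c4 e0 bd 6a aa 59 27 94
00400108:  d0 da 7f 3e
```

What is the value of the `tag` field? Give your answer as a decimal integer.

-4260196981670336620

`tag` is the first field, at byte offset 0, occupying 8 bytes.
Bytes at offsets 0..7: C4 E0 BD 6A AA 59 27 94.
Big-endian stores the most-significant byte at the lowest address.
The bytes are already most-significant first: 0xC4E0BD6AAA592794.
Top bit is set, so as a signed 64-bit value this is 0xC4E0BD6AAA592794 − 2^64 = -4260196981670336620.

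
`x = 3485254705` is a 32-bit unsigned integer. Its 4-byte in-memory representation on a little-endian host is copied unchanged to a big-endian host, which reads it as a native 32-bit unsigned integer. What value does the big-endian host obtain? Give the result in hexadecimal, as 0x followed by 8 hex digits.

3485254705 in 32-bit hexadecimal is 0xCFBCC431.
Stored little-endian, the bytes at ascending addresses are 31 C4 BC CF.
Read back as big-endian, the last byte is least significant, giving 0x31C4BCCF.

0x31C4BCCF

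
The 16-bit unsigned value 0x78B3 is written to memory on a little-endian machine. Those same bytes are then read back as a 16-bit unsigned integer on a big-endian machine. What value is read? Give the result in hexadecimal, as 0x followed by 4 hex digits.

Stored little-endian, the bytes at ascending addresses are B3 78.
Read back as big-endian, the last byte is least significant, giving 0xB378.

0xB378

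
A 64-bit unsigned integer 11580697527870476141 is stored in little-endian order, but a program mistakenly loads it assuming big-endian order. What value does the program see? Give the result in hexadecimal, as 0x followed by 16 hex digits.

0x6DCFF65F0BE7B6A0

11580697527870476141 in 64-bit hexadecimal is 0xA0B6E70B5FF6CF6D.
Stored little-endian, the bytes at ascending addresses are 6D CF F6 5F 0B E7 B6 A0.
Read back as big-endian, the last byte is least significant, giving 0x6DCFF65F0BE7B6A0.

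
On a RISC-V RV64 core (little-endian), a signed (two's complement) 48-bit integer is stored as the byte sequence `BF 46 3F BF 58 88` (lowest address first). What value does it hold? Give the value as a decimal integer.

-131560229615937

Little-endian stores the least-significant byte at the lowest address.
Reassemble most-significant byte first: 88 58 BF 3F 46 BF → 0x8858BF3F46BF.
Top bit is set, so as a signed 48-bit value this is 0x8858BF3F46BF − 2^48 = -131560229615937.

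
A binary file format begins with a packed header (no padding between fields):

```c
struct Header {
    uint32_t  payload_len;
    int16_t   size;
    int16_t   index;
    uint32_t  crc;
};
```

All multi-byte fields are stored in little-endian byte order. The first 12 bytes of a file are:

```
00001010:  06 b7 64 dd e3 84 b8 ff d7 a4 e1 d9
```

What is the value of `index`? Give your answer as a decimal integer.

-72

`index` follows `payload_len` (4 B), `size` (2 B), so it starts at offset 4 + 2 = 6 and occupies 2 bytes.
Bytes at offsets 6..7: B8 FF.
Little-endian: lowest address holds the least-significant byte.
Reassemble most-significant byte first: FF B8 → 0xFFB8.
Top bit is set, so as a signed 16-bit value this is 0xFFB8 − 2^16 = -72.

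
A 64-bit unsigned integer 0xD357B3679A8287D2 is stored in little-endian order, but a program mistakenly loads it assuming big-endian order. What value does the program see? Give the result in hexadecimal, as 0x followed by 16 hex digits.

Stored little-endian, the bytes at ascending addresses are D2 87 82 9A 67 B3 57 D3.
Read back as big-endian, the last byte is least significant, giving 0xD287829A67B357D3.

0xD287829A67B357D3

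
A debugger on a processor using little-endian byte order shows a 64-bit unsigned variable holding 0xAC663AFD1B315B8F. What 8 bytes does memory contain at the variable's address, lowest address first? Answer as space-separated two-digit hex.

8F 5B 31 1B FD 3A 66 AC

Split into bytes (most-significant first): AC 66 3A FD 1B 31 5B 8F.
Little-endian: lowest address holds the least-significant byte.
So at ascending addresses the bytes are 8F 5B 31 1B FD 3A 66 AC.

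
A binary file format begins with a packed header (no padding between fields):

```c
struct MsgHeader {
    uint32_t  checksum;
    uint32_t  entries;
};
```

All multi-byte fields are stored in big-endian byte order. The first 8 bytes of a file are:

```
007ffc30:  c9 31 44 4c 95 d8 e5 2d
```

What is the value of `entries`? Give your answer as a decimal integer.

2514019629

`entries` follows `checksum` (4 bytes), so it starts at byte offset 4 and occupies 4 bytes.
Bytes at offsets 4..7: 95 D8 E5 2D.
In big-endian order the high byte comes first in memory.
The bytes are already most-significant first: 0x95D8E52D.
0x95D8E52D = 2514019629.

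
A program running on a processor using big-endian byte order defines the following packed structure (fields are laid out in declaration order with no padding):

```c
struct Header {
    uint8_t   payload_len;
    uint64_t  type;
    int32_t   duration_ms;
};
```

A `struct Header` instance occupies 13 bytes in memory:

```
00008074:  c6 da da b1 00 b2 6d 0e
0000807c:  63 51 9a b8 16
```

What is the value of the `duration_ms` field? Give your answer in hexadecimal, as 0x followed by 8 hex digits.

`duration_ms` follows `payload_len` (1 B), `type` (8 B), so it starts at offset 1 + 8 = 9 and occupies 4 bytes.
Bytes at offsets 9..12: 51 9A B8 16.
In big-endian order the high byte comes first in memory.
The bytes are already most-significant first: 0x519AB816.

0x519AB816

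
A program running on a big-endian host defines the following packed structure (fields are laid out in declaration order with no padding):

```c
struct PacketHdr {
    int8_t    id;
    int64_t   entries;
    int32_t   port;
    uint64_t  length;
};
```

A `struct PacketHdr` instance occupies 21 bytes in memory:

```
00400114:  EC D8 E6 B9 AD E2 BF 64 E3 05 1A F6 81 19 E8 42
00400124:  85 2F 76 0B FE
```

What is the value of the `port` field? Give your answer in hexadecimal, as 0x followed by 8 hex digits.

0x051AF681

`port` follows `id` (1 B), `entries` (8 B), so it starts at offset 1 + 8 = 9 and occupies 4 bytes.
Bytes at offsets 9..12: 05 1A F6 81.
Big-endian stores the most-significant byte at the lowest address.
The bytes are already most-significant first: 0x051AF681.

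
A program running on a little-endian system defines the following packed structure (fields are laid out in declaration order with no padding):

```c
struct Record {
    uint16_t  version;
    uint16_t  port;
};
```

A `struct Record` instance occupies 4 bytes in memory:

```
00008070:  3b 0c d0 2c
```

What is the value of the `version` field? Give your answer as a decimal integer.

3131

`version` is the first field, at byte offset 0, occupying 2 bytes.
Bytes at offsets 0..1: 3B 0C.
Little-endian: lowest address holds the least-significant byte.
Reassemble most-significant byte first: 0C 3B → 0x0C3B.
0x0C3B = 3131.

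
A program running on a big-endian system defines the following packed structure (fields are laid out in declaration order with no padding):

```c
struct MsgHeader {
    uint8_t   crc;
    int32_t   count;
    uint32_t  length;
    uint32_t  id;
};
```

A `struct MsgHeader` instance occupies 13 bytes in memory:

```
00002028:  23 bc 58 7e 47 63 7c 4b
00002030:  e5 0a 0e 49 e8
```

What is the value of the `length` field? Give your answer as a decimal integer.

1669090277

`length` follows `crc` (1 B), `count` (4 B), so it starts at offset 1 + 4 = 5 and occupies 4 bytes.
Bytes at offsets 5..8: 63 7C 4B E5.
In big-endian order the high byte comes first in memory.
The bytes are already most-significant first: 0x637C4BE5.
0x637C4BE5 = 1669090277.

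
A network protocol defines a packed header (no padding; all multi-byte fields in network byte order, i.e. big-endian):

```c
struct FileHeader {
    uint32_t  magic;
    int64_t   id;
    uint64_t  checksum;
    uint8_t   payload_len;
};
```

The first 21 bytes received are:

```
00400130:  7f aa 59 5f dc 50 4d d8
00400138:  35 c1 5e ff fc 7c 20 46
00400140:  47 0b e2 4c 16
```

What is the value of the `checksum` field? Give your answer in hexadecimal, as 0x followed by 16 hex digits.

0xFC7C2046470BE24C

`checksum` follows `magic` (4 B), `id` (8 B), so it starts at offset 4 + 8 = 12 and occupies 8 bytes.
Bytes at offsets 12..19: FC 7C 20 46 47 0B E2 4C.
In big-endian order the high byte comes first in memory.
The bytes are already most-significant first: 0xFC7C2046470BE24C.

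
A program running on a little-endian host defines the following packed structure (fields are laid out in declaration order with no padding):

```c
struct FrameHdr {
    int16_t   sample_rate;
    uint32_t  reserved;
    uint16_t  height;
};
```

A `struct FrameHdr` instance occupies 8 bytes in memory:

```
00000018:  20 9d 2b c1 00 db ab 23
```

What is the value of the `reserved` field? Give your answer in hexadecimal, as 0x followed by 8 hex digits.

0xDB00C12B

`reserved` follows `sample_rate` (2 bytes), so it starts at byte offset 2 and occupies 4 bytes.
Bytes at offsets 2..5: 2B C1 00 DB.
In little-endian order the low byte comes first in memory.
Reassemble most-significant byte first: DB 00 C1 2B → 0xDB00C12B.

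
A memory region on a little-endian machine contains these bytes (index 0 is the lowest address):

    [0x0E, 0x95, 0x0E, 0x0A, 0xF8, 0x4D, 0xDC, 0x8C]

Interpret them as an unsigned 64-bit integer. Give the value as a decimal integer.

Little-endian: lowest address holds the least-significant byte.
Reassemble most-significant byte first: 8C DC 4D F8 0A 0E 95 0E → 0x8CDC4DF80A0E950E.
0x8CDC4DF80A0E950E = 10150073387902211342.

10150073387902211342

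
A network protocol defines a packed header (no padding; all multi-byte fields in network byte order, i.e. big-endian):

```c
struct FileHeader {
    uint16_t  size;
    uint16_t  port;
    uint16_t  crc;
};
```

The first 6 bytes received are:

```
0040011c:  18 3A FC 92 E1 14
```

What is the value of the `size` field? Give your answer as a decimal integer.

6202

`size` is the first field, at byte offset 0, occupying 2 bytes.
Bytes at offsets 0..1: 18 3A.
Big-endian: lowest address holds the most-significant byte.
The bytes are already most-significant first: 0x183A.
0x183A = 6202.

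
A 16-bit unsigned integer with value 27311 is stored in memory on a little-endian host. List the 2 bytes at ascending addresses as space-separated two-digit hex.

27311 in hexadecimal, padded to 16 bits, is 0x6AAF.
Split into bytes (most-significant first): 6A AF.
In little-endian order the low byte comes first in memory.
So at ascending addresses the bytes are AF 6A.

AF 6A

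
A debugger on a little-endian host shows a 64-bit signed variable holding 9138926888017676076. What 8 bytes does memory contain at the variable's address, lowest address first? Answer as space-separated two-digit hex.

2C 47 8F A4 95 FD D3 7E

9138926888017676076 in hexadecimal, padded to 64 bits, is 0x7ED3FD95A48F472C.
Split into bytes (most-significant first): 7E D3 FD 95 A4 8F 47 2C.
Little-endian stores the least-significant byte at the lowest address.
So at ascending addresses the bytes are 2C 47 8F A4 95 FD D3 7E.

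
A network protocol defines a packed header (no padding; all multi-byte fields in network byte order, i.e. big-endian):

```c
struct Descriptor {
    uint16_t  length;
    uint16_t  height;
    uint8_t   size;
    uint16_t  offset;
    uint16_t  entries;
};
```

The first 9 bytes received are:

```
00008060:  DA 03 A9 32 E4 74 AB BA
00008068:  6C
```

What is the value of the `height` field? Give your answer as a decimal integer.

`height` follows `length` (2 bytes), so it starts at byte offset 2 and occupies 2 bytes.
Bytes at offsets 2..3: A9 32.
Big-endian: lowest address holds the most-significant byte.
The bytes are already most-significant first: 0xA932.
0xA932 = 43314.

43314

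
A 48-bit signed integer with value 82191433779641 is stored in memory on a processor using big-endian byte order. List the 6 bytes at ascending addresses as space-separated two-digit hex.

4A C0 AF 36 C9 B9

82191433779641 in hexadecimal, padded to 48 bits, is 0x4AC0AF36C9B9.
Split into bytes (most-significant first): 4A C0 AF 36 C9 B9.
Big-endian: lowest address holds the most-significant byte.
So the memory order matches the most-significant-first order: 4A C0 AF 36 C9 B9.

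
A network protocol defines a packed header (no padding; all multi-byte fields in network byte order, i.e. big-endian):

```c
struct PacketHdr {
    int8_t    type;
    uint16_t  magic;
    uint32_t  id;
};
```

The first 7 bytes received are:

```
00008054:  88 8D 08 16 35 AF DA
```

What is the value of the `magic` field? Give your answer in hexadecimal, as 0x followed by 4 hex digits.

`magic` follows `type` (1 byte), so it starts at byte offset 1 and occupies 2 bytes.
Bytes at offsets 1..2: 8D 08.
In big-endian order the high byte comes first in memory.
The bytes are already most-significant first: 0x8D08.

0x8D08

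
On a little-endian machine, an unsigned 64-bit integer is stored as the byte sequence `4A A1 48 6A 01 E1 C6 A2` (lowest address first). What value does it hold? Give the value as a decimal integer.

Little-endian stores the least-significant byte at the lowest address.
Reassemble most-significant byte first: A2 C6 E1 01 6A 48 A1 4A → 0xA2C6E1016A48A14A.
0xA2C6E1016A48A14A = 11729309675727397194.

11729309675727397194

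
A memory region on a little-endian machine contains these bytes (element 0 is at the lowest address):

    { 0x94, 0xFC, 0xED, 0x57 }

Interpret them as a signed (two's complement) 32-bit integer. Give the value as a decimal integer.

Little-endian: lowest address holds the least-significant byte.
Reassemble most-significant byte first: 57 ED FC 94 → 0x57EDFC94.
0x57EDFC94 = 1475214484.

1475214484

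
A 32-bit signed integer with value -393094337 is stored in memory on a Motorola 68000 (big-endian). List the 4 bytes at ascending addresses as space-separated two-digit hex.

E8 91 DB 3F

Two's complement of -393094337 in 32 bits: 393094337 = 0x176E24C1; invert → 0xE891DB3E; add 1 → 0xE891DB3F.
Split into bytes (most-significant first): E8 91 DB 3F.
Big-endian stores the most-significant byte at the lowest address.
So the memory order matches the most-significant-first order: E8 91 DB 3F.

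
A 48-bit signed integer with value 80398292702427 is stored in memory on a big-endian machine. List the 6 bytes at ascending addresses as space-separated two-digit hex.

80398292702427 in hexadecimal, padded to 48 bits, is 0x491F2FAD54DB.
Split into bytes (most-significant first): 49 1F 2F AD 54 DB.
In big-endian order the high byte comes first in memory.
So the memory order matches the most-significant-first order: 49 1F 2F AD 54 DB.

49 1F 2F AD 54 DB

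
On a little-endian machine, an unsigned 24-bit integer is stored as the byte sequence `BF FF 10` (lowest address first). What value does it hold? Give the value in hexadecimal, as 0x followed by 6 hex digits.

0x10FFBF

Little-endian: lowest address holds the least-significant byte.
Reassemble most-significant byte first: 10 FF BF → 0x10FFBF.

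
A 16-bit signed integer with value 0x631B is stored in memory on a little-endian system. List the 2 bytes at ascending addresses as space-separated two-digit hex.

Split into bytes (most-significant first): 63 1B.
In little-endian order the low byte comes first in memory.
So at ascending addresses the bytes are 1B 63.

1B 63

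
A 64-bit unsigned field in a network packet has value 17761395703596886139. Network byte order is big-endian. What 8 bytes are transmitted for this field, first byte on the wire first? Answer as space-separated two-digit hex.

F6 7D 27 49 DC 0A A8 7B

17761395703596886139 in hexadecimal, padded to 64 bits, is 0xF67D2749DC0AA87B.
Split into bytes (most-significant first): F6 7D 27 49 DC 0A A8 7B.
Big-endian: lowest address holds the most-significant byte.
So the memory order matches the most-significant-first order: F6 7D 27 49 DC 0A A8 7B.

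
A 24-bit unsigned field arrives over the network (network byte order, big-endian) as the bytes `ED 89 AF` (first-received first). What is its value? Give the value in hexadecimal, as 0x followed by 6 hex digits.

Big-endian: lowest address holds the most-significant byte.
The bytes are already most-significant first: 0xED89AF.

0xED89AF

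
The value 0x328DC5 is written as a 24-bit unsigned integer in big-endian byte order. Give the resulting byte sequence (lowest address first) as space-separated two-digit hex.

Split into bytes (most-significant first): 32 8D C5.
Big-endian: lowest address holds the most-significant byte.
So the memory order matches the most-significant-first order: 32 8D C5.

32 8D C5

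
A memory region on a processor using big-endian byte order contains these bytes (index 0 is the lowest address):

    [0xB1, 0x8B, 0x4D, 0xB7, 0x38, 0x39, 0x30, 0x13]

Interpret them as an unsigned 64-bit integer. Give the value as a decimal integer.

12793404615793651731

In big-endian order the high byte comes first in memory.
The bytes are already most-significant first: 0xB18B4DB738393013.
0xB18B4DB738393013 = 12793404615793651731.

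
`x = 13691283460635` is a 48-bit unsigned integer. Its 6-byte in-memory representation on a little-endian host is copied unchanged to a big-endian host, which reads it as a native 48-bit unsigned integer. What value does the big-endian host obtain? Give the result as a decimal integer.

13691283460635 in 48-bit hexadecimal is 0x0C73C016521B.
Stored little-endian, the bytes at ascending addresses are 1B 52 16 C0 73 0C.
Read back as big-endian, the last byte is least significant, giving 0x1B5216C0730C.
0x1B5216C0730C = 30039382979340.

30039382979340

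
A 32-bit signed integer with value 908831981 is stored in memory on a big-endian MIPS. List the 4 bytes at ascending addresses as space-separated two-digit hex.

908831981 in hexadecimal, padded to 32 bits, is 0x362BACED.
Split into bytes (most-significant first): 36 2B AC ED.
Big-endian: lowest address holds the most-significant byte.
So the memory order matches the most-significant-first order: 36 2B AC ED.

36 2B AC ED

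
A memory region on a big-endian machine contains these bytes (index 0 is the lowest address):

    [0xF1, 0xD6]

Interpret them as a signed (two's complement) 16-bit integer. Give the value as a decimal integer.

Big-endian stores the most-significant byte at the lowest address.
The bytes are already most-significant first: 0xF1D6.
Top bit is set, so as a signed 16-bit value this is 0xF1D6 − 2^16 = -3626.

-3626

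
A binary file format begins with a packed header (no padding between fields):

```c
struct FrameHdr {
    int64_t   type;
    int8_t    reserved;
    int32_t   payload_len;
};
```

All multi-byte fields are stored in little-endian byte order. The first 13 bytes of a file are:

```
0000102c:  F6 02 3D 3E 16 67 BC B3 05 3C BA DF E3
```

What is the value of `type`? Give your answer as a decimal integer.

-5495404100067720458

`type` is the first field, at byte offset 0, occupying 8 bytes.
Bytes at offsets 0..7: F6 02 3D 3E 16 67 BC B3.
Little-endian: lowest address holds the least-significant byte.
Reassemble most-significant byte first: B3 BC 67 16 3E 3D 02 F6 → 0xB3BC67163E3D02F6.
Top bit is set, so as a signed 64-bit value this is 0xB3BC67163E3D02F6 − 2^64 = -5495404100067720458.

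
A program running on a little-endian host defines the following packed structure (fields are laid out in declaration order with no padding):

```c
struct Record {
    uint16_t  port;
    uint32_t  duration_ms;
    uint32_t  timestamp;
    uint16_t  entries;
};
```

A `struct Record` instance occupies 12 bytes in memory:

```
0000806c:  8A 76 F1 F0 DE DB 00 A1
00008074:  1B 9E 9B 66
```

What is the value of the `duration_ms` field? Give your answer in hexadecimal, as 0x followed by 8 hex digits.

`duration_ms` follows `port` (2 bytes), so it starts at byte offset 2 and occupies 4 bytes.
Bytes at offsets 2..5: F1 F0 DE DB.
Little-endian: lowest address holds the least-significant byte.
Reassemble most-significant byte first: DB DE F0 F1 → 0xDBDEF0F1.

0xDBDEF0F1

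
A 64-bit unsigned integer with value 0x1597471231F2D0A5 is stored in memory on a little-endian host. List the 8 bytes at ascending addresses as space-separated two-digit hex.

Split into bytes (most-significant first): 15 97 47 12 31 F2 D0 A5.
Little-endian: lowest address holds the least-significant byte.
So at ascending addresses the bytes are A5 D0 F2 31 12 47 97 15.

A5 D0 F2 31 12 47 97 15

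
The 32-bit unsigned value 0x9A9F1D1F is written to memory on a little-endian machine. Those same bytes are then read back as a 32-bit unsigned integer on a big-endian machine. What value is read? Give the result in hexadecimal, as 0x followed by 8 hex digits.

Stored little-endian, the bytes at ascending addresses are 1F 1D 9F 9A.
Read back as big-endian, the last byte is least significant, giving 0x1F1D9F9A.

0x1F1D9F9A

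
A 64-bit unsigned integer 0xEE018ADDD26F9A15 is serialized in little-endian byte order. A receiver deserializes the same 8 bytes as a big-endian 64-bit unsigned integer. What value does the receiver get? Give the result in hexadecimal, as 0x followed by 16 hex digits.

Stored little-endian, the bytes at ascending addresses are 15 9A 6F D2 DD 8A 01 EE.
Read back as big-endian, the last byte is least significant, giving 0x159A6FD2DD8A01EE.

0x159A6FD2DD8A01EE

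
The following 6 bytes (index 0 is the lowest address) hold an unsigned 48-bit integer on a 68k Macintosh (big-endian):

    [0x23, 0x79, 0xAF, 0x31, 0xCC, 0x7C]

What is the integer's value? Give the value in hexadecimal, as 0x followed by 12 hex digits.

Big-endian stores the most-significant byte at the lowest address.
The bytes are already most-significant first: 0x2379AF31CC7C.

0x2379AF31CC7C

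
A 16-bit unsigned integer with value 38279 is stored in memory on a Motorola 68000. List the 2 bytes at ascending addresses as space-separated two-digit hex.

95 87

38279 in hexadecimal, padded to 16 bits, is 0x9587.
Split into bytes (most-significant first): 95 87.
Big-endian stores the most-significant byte at the lowest address.
So the memory order matches the most-significant-first order: 95 87.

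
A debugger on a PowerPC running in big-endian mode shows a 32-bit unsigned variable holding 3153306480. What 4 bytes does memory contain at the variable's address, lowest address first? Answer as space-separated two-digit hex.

3153306480 in hexadecimal, padded to 32 bits, is 0xBBF3A370.
Split into bytes (most-significant first): BB F3 A3 70.
Big-endian stores the most-significant byte at the lowest address.
So the memory order matches the most-significant-first order: BB F3 A3 70.

BB F3 A3 70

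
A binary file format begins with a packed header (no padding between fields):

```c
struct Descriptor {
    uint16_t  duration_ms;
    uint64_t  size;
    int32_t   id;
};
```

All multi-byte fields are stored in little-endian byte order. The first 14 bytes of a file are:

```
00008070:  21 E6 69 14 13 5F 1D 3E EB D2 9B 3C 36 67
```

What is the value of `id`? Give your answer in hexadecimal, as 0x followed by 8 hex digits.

`id` follows `duration_ms` (2 B), `size` (8 B), so it starts at offset 2 + 8 = 10 and occupies 4 bytes.
Bytes at offsets 10..13: 9B 3C 36 67.
Little-endian stores the least-significant byte at the lowest address.
Reassemble most-significant byte first: 67 36 3C 9B → 0x67363C9B.

0x67363C9B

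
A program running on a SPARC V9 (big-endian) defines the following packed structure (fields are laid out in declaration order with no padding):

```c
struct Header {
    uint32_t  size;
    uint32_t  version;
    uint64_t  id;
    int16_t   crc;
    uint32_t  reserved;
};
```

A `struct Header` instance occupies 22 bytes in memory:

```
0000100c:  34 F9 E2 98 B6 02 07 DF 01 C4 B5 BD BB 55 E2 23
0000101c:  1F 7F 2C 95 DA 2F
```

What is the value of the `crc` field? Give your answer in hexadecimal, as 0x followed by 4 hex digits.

0x1F7F

`crc` follows `size` (4 B), `version` (4 B), `id` (8 B), so it starts at offset 4 + 4 + 8 = 16 and occupies 2 bytes.
Bytes at offsets 16..17: 1F 7F.
In big-endian order the high byte comes first in memory.
The bytes are already most-significant first: 0x1F7F.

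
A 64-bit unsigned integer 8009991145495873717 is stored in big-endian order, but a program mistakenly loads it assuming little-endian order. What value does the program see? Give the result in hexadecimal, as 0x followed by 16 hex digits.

8009991145495873717 in 64-bit hexadecimal is 0x6F293482114E48B5.
Stored big-endian, the bytes at ascending addresses are 6F 29 34 82 11 4E 48 B5.
Read back as little-endian, the first byte is least significant, giving 0xB5484E118234296F.

0xB5484E118234296F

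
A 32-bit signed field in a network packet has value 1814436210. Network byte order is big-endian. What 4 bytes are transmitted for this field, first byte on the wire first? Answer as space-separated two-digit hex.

6C 26 19 72

1814436210 in hexadecimal, padded to 32 bits, is 0x6C261972.
Split into bytes (most-significant first): 6C 26 19 72.
In big-endian order the high byte comes first in memory.
So the memory order matches the most-significant-first order: 6C 26 19 72.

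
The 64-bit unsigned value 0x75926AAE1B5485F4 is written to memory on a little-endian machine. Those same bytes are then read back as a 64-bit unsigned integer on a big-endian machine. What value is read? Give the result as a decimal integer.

Stored little-endian, the bytes at ascending addresses are F4 85 54 1B AE 6A 92 75.
Read back as big-endian, the last byte is least significant, giving 0xF485541BAE6A9275.
0xF485541BAE6A9275 = 17619581595024003701.

17619581595024003701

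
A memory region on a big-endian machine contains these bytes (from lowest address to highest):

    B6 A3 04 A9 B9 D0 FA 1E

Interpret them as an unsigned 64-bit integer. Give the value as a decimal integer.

13160367663120185886

Big-endian stores the most-significant byte at the lowest address.
The bytes are already most-significant first: 0xB6A304A9B9D0FA1E.
0xB6A304A9B9D0FA1E = 13160367663120185886.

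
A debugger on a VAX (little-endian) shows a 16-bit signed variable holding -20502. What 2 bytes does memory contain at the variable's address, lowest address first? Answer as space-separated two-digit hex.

Two's complement of -20502 in 16 bits: 20502 = 0x5016; invert → 0xAFE9; add 1 → 0xAFEA.
Split into bytes (most-significant first): AF EA.
In little-endian order the low byte comes first in memory.
So at ascending addresses the bytes are EA AF.

EA AF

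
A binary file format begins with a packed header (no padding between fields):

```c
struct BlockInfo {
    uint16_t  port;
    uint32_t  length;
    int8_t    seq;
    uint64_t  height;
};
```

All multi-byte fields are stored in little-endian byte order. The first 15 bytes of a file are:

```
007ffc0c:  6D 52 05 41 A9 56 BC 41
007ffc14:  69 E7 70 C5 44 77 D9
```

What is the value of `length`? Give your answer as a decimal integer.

1453932805

`length` follows `port` (2 bytes), so it starts at byte offset 2 and occupies 4 bytes.
Bytes at offsets 2..5: 05 41 A9 56.
Little-endian stores the least-significant byte at the lowest address.
Reassemble most-significant byte first: 56 A9 41 05 → 0x56A94105.
0x56A94105 = 1453932805.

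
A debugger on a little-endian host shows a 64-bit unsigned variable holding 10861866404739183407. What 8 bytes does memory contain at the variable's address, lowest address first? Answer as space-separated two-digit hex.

10861866404739183407 in hexadecimal, padded to 64 bits, is 0x96BD19F24C3A732F.
Split into bytes (most-significant first): 96 BD 19 F2 4C 3A 73 2F.
In little-endian order the low byte comes first in memory.
So at ascending addresses the bytes are 2F 73 3A 4C F2 19 BD 96.

2F 73 3A 4C F2 19 BD 96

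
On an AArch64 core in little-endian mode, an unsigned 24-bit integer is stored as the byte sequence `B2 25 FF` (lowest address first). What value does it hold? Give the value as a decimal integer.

16721330

Little-endian stores the least-significant byte at the lowest address.
Reassemble most-significant byte first: FF 25 B2 → 0xFF25B2.
0xFF25B2 = 16721330.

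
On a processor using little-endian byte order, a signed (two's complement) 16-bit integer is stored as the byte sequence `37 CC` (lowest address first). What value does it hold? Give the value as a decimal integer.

In little-endian order the low byte comes first in memory.
Reassemble most-significant byte first: CC 37 → 0xCC37.
Top bit is set, so as a signed 16-bit value this is 0xCC37 − 2^16 = -13257.

-13257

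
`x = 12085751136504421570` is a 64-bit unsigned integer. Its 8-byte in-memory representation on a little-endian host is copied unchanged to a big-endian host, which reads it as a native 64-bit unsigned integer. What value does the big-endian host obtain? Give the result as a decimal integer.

14023116495265380775

12085751136504421570 in 64-bit hexadecimal is 0xA7B936A0271E9CC2.
Stored little-endian, the bytes at ascending addresses are C2 9C 1E 27 A0 36 B9 A7.
Read back as big-endian, the last byte is least significant, giving 0xC29C1E27A036B9A7.
0xC29C1E27A036B9A7 = 14023116495265380775.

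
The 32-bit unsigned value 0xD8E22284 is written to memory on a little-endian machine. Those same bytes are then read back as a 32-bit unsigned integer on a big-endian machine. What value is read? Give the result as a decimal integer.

Stored little-endian, the bytes at ascending addresses are 84 22 E2 D8.
Read back as big-endian, the last byte is least significant, giving 0x8422E2D8.
0x8422E2D8 = 2216878808.

2216878808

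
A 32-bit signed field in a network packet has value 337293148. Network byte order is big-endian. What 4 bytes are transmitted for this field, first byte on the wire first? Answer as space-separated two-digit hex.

337293148 in hexadecimal, padded to 32 bits, is 0x141AAF5C.
Split into bytes (most-significant first): 14 1A AF 5C.
In big-endian order the high byte comes first in memory.
So the memory order matches the most-significant-first order: 14 1A AF 5C.

14 1A AF 5C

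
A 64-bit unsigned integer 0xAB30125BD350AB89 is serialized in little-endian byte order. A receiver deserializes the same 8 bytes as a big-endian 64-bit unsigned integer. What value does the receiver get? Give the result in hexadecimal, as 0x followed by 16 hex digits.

Stored little-endian, the bytes at ascending addresses are 89 AB 50 D3 5B 12 30 AB.
Read back as big-endian, the last byte is least significant, giving 0x89AB50D35B1230AB.

0x89AB50D35B1230AB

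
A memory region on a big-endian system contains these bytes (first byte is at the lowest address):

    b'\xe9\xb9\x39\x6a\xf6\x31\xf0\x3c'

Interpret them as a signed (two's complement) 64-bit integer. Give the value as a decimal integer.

-1605188660621086660

Big-endian: lowest address holds the most-significant byte.
The bytes are already most-significant first: 0xE9B9396AF631F03C.
Top bit is set, so as a signed 64-bit value this is 0xE9B9396AF631F03C − 2^64 = -1605188660621086660.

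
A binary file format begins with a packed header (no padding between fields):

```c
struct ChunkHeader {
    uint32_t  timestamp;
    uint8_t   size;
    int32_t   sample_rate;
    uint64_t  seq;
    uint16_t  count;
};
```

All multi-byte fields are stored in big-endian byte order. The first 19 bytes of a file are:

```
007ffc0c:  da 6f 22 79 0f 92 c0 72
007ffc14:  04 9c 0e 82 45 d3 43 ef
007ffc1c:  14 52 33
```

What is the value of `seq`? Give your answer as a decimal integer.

11245068555999506196

`seq` follows `timestamp` (4 B), `size` (1 B), `sample_rate` (4 B), so it starts at offset 4 + 1 + 4 = 9 and occupies 8 bytes.
Bytes at offsets 9..16: 9C 0E 82 45 D3 43 EF 14.
Big-endian: lowest address holds the most-significant byte.
The bytes are already most-significant first: 0x9C0E8245D343EF14.
0x9C0E8245D343EF14 = 11245068555999506196.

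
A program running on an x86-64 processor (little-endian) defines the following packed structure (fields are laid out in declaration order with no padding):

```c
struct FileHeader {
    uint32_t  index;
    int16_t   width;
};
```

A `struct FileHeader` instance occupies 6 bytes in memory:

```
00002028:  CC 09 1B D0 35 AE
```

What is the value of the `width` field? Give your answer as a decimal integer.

`width` follows `index` (4 bytes), so it starts at byte offset 4 and occupies 2 bytes.
Bytes at offsets 4..5: 35 AE.
Little-endian: lowest address holds the least-significant byte.
Reassemble most-significant byte first: AE 35 → 0xAE35.
Top bit is set, so as a signed 16-bit value this is 0xAE35 − 2^16 = -20939.

-20939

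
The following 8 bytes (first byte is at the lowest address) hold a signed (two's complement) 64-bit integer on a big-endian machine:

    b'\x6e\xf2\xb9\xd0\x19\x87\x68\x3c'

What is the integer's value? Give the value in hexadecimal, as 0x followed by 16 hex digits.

Big-endian stores the most-significant byte at the lowest address.
The bytes are already most-significant first: 0x6EF2B9D01987683C.

0x6EF2B9D01987683C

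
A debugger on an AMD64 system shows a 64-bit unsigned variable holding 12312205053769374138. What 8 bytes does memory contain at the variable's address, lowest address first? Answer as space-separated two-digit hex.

12312205053769374138 in hexadecimal, padded to 64 bits, is 0xAADDBD4377B159BA.
Split into bytes (most-significant first): AA DD BD 43 77 B1 59 BA.
In little-endian order the low byte comes first in memory.
So at ascending addresses the bytes are BA 59 B1 77 43 BD DD AA.

BA 59 B1 77 43 BD DD AA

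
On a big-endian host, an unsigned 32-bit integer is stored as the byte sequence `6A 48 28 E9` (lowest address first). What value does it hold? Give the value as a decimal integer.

1783113961

Big-endian: lowest address holds the most-significant byte.
The bytes are already most-significant first: 0x6A4828E9.
0x6A4828E9 = 1783113961.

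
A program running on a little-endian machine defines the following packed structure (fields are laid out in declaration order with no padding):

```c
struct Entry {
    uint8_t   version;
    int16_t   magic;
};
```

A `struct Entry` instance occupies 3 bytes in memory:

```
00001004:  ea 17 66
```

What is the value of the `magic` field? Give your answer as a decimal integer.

26135

`magic` follows `version` (1 byte), so it starts at byte offset 1 and occupies 2 bytes.
Bytes at offsets 1..2: 17 66.
In little-endian order the low byte comes first in memory.
Reassemble most-significant byte first: 66 17 → 0x6617.
0x6617 = 26135.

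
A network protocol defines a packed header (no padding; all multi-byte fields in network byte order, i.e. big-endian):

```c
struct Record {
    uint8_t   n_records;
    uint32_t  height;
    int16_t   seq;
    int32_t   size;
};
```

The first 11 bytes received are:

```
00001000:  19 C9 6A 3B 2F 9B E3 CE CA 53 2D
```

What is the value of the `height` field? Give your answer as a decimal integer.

3379182383

`height` follows `n_records` (1 byte), so it starts at byte offset 1 and occupies 4 bytes.
Bytes at offsets 1..4: C9 6A 3B 2F.
Big-endian stores the most-significant byte at the lowest address.
The bytes are already most-significant first: 0xC96A3B2F.
0xC96A3B2F = 3379182383.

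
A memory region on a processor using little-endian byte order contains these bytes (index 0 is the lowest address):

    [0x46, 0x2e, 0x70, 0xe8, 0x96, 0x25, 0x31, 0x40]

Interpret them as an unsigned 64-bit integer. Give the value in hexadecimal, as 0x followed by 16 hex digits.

0x40312596E8702E46

Little-endian stores the least-significant byte at the lowest address.
Reassemble most-significant byte first: 40 31 25 96 E8 70 2E 46 → 0x40312596E8702E46.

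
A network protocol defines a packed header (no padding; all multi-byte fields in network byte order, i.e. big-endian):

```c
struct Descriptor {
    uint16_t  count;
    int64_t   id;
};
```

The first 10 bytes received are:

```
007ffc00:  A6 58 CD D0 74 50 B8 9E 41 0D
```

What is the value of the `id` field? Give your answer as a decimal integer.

-3616262610734923507

`id` follows `count` (2 bytes), so it starts at byte offset 2 and occupies 8 bytes.
Bytes at offsets 2..9: CD D0 74 50 B8 9E 41 0D.
Big-endian stores the most-significant byte at the lowest address.
The bytes are already most-significant first: 0xCDD07450B89E410D.
Top bit is set, so as a signed 64-bit value this is 0xCDD07450B89E410D − 2^64 = -3616262610734923507.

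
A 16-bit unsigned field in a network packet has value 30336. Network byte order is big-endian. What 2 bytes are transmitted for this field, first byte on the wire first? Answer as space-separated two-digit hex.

30336 in hexadecimal, padded to 16 bits, is 0x7680.
Split into bytes (most-significant first): 76 80.
Big-endian: lowest address holds the most-significant byte.
So the memory order matches the most-significant-first order: 76 80.

76 80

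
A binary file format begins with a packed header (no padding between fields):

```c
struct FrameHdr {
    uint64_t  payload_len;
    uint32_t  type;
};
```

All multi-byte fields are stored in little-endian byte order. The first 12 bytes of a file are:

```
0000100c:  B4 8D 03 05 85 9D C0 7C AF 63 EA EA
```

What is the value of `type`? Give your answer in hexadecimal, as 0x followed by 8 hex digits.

`type` follows `payload_len` (8 bytes), so it starts at byte offset 8 and occupies 4 bytes.
Bytes at offsets 8..11: AF 63 EA EA.
Little-endian: lowest address holds the least-significant byte.
Reassemble most-significant byte first: EA EA 63 AF → 0xEAEA63AF.

0xEAEA63AF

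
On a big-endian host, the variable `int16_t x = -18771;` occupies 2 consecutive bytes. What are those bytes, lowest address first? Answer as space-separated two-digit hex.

Two's complement of -18771 in 16 bits: 18771 = 0x4953; invert → 0xB6AC; add 1 → 0xB6AD.
Split into bytes (most-significant first): B6 AD.
In big-endian order the high byte comes first in memory.
So the memory order matches the most-significant-first order: B6 AD.

B6 AD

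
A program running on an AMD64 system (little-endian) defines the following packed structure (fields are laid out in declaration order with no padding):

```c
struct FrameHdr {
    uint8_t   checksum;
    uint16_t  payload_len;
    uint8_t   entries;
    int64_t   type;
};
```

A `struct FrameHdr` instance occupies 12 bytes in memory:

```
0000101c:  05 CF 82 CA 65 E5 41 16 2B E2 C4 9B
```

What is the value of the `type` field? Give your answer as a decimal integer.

-7222399227710544539

`type` follows `checksum` (1 B), `payload_len` (2 B), `entries` (1 B), so it starts at offset 1 + 2 + 1 = 4 and occupies 8 bytes.
Bytes at offsets 4..11: 65 E5 41 16 2B E2 C4 9B.
Little-endian: lowest address holds the least-significant byte.
Reassemble most-significant byte first: 9B C4 E2 2B 16 41 E5 65 → 0x9BC4E22B1641E565.
Top bit is set, so as a signed 64-bit value this is 0x9BC4E22B1641E565 − 2^64 = -7222399227710544539.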